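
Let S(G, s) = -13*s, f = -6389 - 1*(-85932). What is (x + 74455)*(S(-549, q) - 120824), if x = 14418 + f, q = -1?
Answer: -20346505376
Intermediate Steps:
f = 79543 (f = -6389 + 85932 = 79543)
x = 93961 (x = 14418 + 79543 = 93961)
(x + 74455)*(S(-549, q) - 120824) = (93961 + 74455)*(-13*(-1) - 120824) = 168416*(13 - 120824) = 168416*(-120811) = -20346505376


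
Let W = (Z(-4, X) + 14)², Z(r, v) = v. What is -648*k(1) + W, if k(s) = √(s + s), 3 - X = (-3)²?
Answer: 64 - 648*√2 ≈ -852.41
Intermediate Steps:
X = -6 (X = 3 - 1*(-3)² = 3 - 1*9 = 3 - 9 = -6)
k(s) = √2*√s (k(s) = √(2*s) = √2*√s)
W = 64 (W = (-6 + 14)² = 8² = 64)
-648*k(1) + W = -648*√2*√1 + 64 = -648*√2 + 64 = 64 - 648*√2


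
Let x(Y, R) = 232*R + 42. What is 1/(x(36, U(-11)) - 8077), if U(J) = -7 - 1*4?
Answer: -1/10587 ≈ -9.4455e-5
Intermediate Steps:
U(J) = -11 (U(J) = -7 - 4 = -11)
x(Y, R) = 42 + 232*R
1/(x(36, U(-11)) - 8077) = 1/((42 + 232*(-11)) - 8077) = 1/((42 - 2552) - 8077) = 1/(-2510 - 8077) = 1/(-10587) = -1/10587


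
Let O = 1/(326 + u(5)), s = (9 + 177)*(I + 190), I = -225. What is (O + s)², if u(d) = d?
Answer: 4643201826481/109561 ≈ 4.2380e+7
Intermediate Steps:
s = -6510 (s = (9 + 177)*(-225 + 190) = 186*(-35) = -6510)
O = 1/331 (O = 1/(326 + 5) = 1/331 ≈ 0.0030211)
(O + s)² = (1/331 - 6510)² = (-2154809/331)² = 4643201826481/109561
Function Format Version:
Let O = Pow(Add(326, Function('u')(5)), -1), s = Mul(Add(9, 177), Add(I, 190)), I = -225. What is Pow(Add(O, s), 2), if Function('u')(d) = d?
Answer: Rational(4643201826481, 109561) ≈ 4.2380e+7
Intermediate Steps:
s = -6510 (s = Mul(Add(9, 177), Add(-225, 190)) = Mul(186, -35) = -6510)
O = Rational(1, 331) (O = Pow(Add(326, 5), -1) = Pow(331, -1) = Rational(1, 331) ≈ 0.0030211)
Pow(Add(O, s), 2) = Pow(Add(Rational(1, 331), -6510), 2) = Pow(Rational(-2154809, 331), 2) = Rational(4643201826481, 109561)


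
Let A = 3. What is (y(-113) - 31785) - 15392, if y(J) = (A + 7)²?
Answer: -47077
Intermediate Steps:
y(J) = 100 (y(J) = (3 + 7)² = 10² = 100)
(y(-113) - 31785) - 15392 = (100 - 31785) - 15392 = -31685 - 15392 = -47077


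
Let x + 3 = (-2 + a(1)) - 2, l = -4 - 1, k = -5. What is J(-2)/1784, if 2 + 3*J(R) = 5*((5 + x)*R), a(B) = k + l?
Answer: 59/2676 ≈ 0.022048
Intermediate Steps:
l = -5
a(B) = -10 (a(B) = -5 - 5 = -10)
x = -17 (x = -3 + ((-2 - 10) - 2) = -3 + (-12 - 2) = -3 - 14 = -17)
J(R) = -2/3 - 20*R (J(R) = -2/3 + (5*((5 - 17)*R))/3 = -2/3 + (5*(-12*R))/3 = -2/3 + (-60*R)/3 = -2/3 - 20*R)
J(-2)/1784 = (-2/3 - 20*(-2))/1784 = (-2/3 + 40)*(1/1784) = (118/3)*(1/1784) = 59/2676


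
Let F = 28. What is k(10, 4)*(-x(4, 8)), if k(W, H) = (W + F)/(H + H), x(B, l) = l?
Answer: -38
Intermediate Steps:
k(W, H) = (28 + W)/(2*H) (k(W, H) = (W + 28)/(H + H) = (28 + W)/((2*H)) = (28 + W)*(1/(2*H)) = (28 + W)/(2*H))
k(10, 4)*(-x(4, 8)) = ((½)*(28 + 10)/4)*(-1*8) = ((½)*(¼)*38)*(-8) = (19/4)*(-8) = -38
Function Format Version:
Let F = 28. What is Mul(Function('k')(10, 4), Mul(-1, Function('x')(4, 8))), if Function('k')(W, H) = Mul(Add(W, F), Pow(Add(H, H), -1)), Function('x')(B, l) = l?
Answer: -38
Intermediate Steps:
Function('k')(W, H) = Mul(Rational(1, 2), Pow(H, -1), Add(28, W)) (Function('k')(W, H) = Mul(Add(W, 28), Pow(Add(H, H), -1)) = Mul(Add(28, W), Pow(Mul(2, H), -1)) = Mul(Add(28, W), Mul(Rational(1, 2), Pow(H, -1))) = Mul(Rational(1, 2), Pow(H, -1), Add(28, W)))
Mul(Function('k')(10, 4), Mul(-1, Function('x')(4, 8))) = Mul(Mul(Rational(1, 2), Pow(4, -1), Add(28, 10)), Mul(-1, 8)) = Mul(Mul(Rational(1, 2), Rational(1, 4), 38), -8) = Mul(Rational(19, 4), -8) = -38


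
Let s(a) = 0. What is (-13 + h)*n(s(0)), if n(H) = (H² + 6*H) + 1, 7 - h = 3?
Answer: -9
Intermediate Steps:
h = 4 (h = 7 - 1*3 = 7 - 3 = 4)
n(H) = 1 + H² + 6*H
(-13 + h)*n(s(0)) = (-13 + 4)*(1 + 0² + 6*0) = -9*(1 + 0 + 0) = -9*1 = -9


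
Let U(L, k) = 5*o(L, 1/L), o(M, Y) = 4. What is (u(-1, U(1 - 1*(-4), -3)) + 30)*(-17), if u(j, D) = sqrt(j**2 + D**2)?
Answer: -510 - 17*sqrt(401) ≈ -850.42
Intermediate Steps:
U(L, k) = 20 (U(L, k) = 5*4 = 20)
u(j, D) = sqrt(D**2 + j**2)
(u(-1, U(1 - 1*(-4), -3)) + 30)*(-17) = (sqrt(20**2 + (-1)**2) + 30)*(-17) = (sqrt(400 + 1) + 30)*(-17) = (sqrt(401) + 30)*(-17) = (30 + sqrt(401))*(-17) = -510 - 17*sqrt(401)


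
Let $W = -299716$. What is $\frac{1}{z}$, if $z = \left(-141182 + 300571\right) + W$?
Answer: $- \frac{1}{140327} \approx -7.1262 \cdot 10^{-6}$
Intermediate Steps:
$z = -140327$ ($z = \left(-141182 + 300571\right) - 299716 = 159389 - 299716 = -140327$)
$\frac{1}{z} = \frac{1}{-140327} = - \frac{1}{140327}$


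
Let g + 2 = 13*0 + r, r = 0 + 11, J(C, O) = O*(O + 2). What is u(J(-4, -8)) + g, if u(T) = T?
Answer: 57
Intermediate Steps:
J(C, O) = O*(2 + O)
r = 11
g = 9 (g = -2 + (13*0 + 11) = -2 + (0 + 11) = -2 + 11 = 9)
u(J(-4, -8)) + g = -8*(2 - 8) + 9 = -8*(-6) + 9 = 48 + 9 = 57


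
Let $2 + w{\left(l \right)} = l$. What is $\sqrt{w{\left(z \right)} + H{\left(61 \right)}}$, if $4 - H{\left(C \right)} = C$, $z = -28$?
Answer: $i \sqrt{87} \approx 9.3274 i$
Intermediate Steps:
$H{\left(C \right)} = 4 - C$
$w{\left(l \right)} = -2 + l$
$\sqrt{w{\left(z \right)} + H{\left(61 \right)}} = \sqrt{\left(-2 - 28\right) + \left(4 - 61\right)} = \sqrt{-30 + \left(4 - 61\right)} = \sqrt{-30 - 57} = \sqrt{-87} = i \sqrt{87}$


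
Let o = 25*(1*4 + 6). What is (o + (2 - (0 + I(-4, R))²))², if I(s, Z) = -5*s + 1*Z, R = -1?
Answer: 11881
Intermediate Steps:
I(s, Z) = Z - 5*s (I(s, Z) = -5*s + Z = Z - 5*s)
o = 250 (o = 25*(4 + 6) = 25*10 = 250)
(o + (2 - (0 + I(-4, R))²))² = (250 + (2 - (0 + (-1 - 5*(-4)))²))² = (250 + (2 - (0 + (-1 + 20))²))² = (250 + (2 - (0 + 19)²))² = (250 + (2 - 1*19²))² = (250 + (2 - 1*361))² = (250 + (2 - 361))² = (250 - 359)² = (-109)² = 11881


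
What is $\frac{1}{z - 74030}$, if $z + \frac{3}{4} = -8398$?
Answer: $- \frac{4}{329715} \approx -1.2132 \cdot 10^{-5}$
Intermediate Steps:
$z = - \frac{33595}{4}$ ($z = - \frac{3}{4} - 8398 = - \frac{33595}{4} \approx -8398.8$)
$\frac{1}{z - 74030} = \frac{1}{- \frac{33595}{4} - 74030} = \frac{1}{- \frac{329715}{4}} = - \frac{4}{329715}$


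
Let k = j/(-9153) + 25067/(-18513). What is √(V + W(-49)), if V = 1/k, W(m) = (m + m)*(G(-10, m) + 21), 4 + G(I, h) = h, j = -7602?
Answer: √1353053188991623/657055 ≈ 55.983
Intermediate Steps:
G(I, h) = -4 + h
W(m) = 2*m*(17 + m) (W(m) = (m + m)*((-4 + m) + 21) = (2*m)*(17 + m) = 2*m*(17 + m))
k = -3285275/6275907 (k = -7602/(-9153) + 25067/(-18513) = -7602*(-1/9153) + 25067*(-1/18513) = 2534/3051 - 25067/18513 = -3285275/6275907 ≈ -0.52347)
V = -6275907/3285275 (V = 1/(-3285275/6275907) = -6275907/3285275 ≈ -1.9103)
√(V + W(-49)) = √(-6275907/3285275 + 2*(-49)*(17 - 49)) = √(-6275907/3285275 + 2*(-49)*(-32)) = √(-6275907/3285275 + 3136) = √(10296346493/3285275) = √1353053188991623/657055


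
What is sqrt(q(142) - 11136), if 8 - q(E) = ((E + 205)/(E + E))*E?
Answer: I*sqrt(45206)/2 ≈ 106.31*I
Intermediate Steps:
q(E) = -189/2 - E/2 (q(E) = 8 - (E + 205)/(E + E)*E = 8 - (205 + E)/((2*E))*E = 8 - (205 + E)*(1/(2*E))*E = 8 - (205 + E)/(2*E)*E = 8 - (205/2 + E/2) = 8 + (-205/2 - E/2) = -189/2 - E/2)
sqrt(q(142) - 11136) = sqrt((-189/2 - 1/2*142) - 11136) = sqrt((-189/2 - 71) - 11136) = sqrt(-331/2 - 11136) = sqrt(-22603/2) = I*sqrt(45206)/2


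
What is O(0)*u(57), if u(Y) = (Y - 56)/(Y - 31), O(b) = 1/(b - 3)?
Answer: -1/78 ≈ -0.012821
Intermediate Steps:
O(b) = 1/(-3 + b)
u(Y) = (-56 + Y)/(-31 + Y)
O(0)*u(57) = ((-56 + 57)/(-31 + 57))/(-3 + 0) = (1/26)/(-3) = -1/78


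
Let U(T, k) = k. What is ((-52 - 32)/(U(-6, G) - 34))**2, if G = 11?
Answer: 7056/529 ≈ 13.338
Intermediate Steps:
((-52 - 32)/(U(-6, G) - 34))**2 = ((-52 - 32)/(11 - 34))**2 = (-84/(-23))**2 = (-84*(-1/23))**2 = (84/23)**2 = 7056/529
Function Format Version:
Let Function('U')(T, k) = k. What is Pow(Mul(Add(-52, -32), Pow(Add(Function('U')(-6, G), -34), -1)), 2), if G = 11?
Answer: Rational(7056, 529) ≈ 13.338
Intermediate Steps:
Pow(Mul(Add(-52, -32), Pow(Add(Function('U')(-6, G), -34), -1)), 2) = Pow(Mul(Add(-52, -32), Pow(Add(11, -34), -1)), 2) = Pow(Mul(-84, Pow(-23, -1)), 2) = Pow(Mul(-84, Rational(-1, 23)), 2) = Pow(Rational(84, 23), 2) = Rational(7056, 529)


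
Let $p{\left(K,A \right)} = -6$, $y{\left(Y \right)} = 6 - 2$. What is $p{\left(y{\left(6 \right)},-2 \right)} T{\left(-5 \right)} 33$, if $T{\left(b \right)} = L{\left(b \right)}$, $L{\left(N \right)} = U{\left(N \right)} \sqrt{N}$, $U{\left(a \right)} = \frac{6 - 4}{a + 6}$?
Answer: $- 396 i \sqrt{5} \approx - 885.48 i$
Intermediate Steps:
$U{\left(a \right)} = \frac{2}{6 + a}$
$L{\left(N \right)} = \frac{2 \sqrt{N}}{6 + N}$ ($L{\left(N \right)} = \frac{2}{6 + N} \sqrt{N} = \frac{2 \sqrt{N}}{6 + N}$)
$y{\left(Y \right)} = 4$ ($y{\left(Y \right)} = 6 - 2 = 4$)
$T{\left(b \right)} = \frac{2 \sqrt{b}}{6 + b}$
$p{\left(y{\left(6 \right)},-2 \right)} T{\left(-5 \right)} 33 = - 6 \frac{2 \sqrt{-5}}{6 - 5} \cdot 33 = - 6 \frac{2 i \sqrt{5}}{1} \cdot 33 = - 6 \cdot 2 i \sqrt{5} \cdot 1 \cdot 33 = - 6 \cdot 2 i \sqrt{5} \cdot 33 = - 12 i \sqrt{5} \cdot 33 = - 396 i \sqrt{5}$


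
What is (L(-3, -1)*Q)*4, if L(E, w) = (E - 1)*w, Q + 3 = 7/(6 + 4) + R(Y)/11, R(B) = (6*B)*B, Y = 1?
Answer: -1544/55 ≈ -28.073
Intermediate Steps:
R(B) = 6*B²
Q = -193/110 (Q = -3 + (7/(6 + 4) + (6*1²)/11) = -3 + (7/10 + (6*1)*(1/11)) = -3 + (7*(⅒) + 6*(1/11)) = -3 + (7/10 + 6/11) = -3 + 137/110 = -193/110 ≈ -1.7545)
L(E, w) = w*(-1 + E) (L(E, w) = (-1 + E)*w = w*(-1 + E))
(L(-3, -1)*Q)*4 = (-(-1 - 3)*(-193/110))*4 = (-1*(-4)*(-193/110))*4 = (4*(-193/110))*4 = -386/55*4 = -1544/55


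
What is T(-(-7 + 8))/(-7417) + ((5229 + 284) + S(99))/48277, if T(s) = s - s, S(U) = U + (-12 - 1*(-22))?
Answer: 5622/48277 ≈ 0.11645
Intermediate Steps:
S(U) = 10 + U (S(U) = U + (-12 + 22) = U + 10 = 10 + U)
T(s) = 0
T(-(-7 + 8))/(-7417) + ((5229 + 284) + S(99))/48277 = 0/(-7417) + ((5229 + 284) + (10 + 99))/48277 = 0*(-1/7417) + (5513 + 109)*(1/48277) = 0 + 5622*(1/48277) = 0 + 5622/48277 = 5622/48277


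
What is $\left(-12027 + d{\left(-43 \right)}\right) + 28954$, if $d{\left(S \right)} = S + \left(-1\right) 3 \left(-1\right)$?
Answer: $16887$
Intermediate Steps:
$d{\left(S \right)} = 3 + S$ ($d{\left(S \right)} = S - -3 = S + 3 = 3 + S$)
$\left(-12027 + d{\left(-43 \right)}\right) + 28954 = \left(-12027 + \left(3 - 43\right)\right) + 28954 = \left(-12027 - 40\right) + 28954 = -12067 + 28954 = 16887$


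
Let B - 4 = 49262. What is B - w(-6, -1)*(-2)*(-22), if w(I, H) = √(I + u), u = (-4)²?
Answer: 49266 - 44*√10 ≈ 49127.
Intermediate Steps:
u = 16
w(I, H) = √(16 + I) (w(I, H) = √(I + 16) = √(16 + I))
B = 49266 (B = 4 + 49262 = 49266)
B - w(-6, -1)*(-2)*(-22) = 49266 - √(16 - 6)*(-2)*(-22) = 49266 - √10*(-2)*(-22) = 49266 - (-2*√10)*(-22) = 49266 - 44*√10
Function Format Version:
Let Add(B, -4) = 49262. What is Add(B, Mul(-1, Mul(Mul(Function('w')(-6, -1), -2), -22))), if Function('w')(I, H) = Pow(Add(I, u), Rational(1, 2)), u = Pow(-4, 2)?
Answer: Add(49266, Mul(-44, Pow(10, Rational(1, 2)))) ≈ 49127.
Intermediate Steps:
u = 16
Function('w')(I, H) = Pow(Add(16, I), Rational(1, 2)) (Function('w')(I, H) = Pow(Add(I, 16), Rational(1, 2)) = Pow(Add(16, I), Rational(1, 2)))
B = 49266 (B = Add(4, 49262) = 49266)
Add(B, Mul(-1, Mul(Mul(Function('w')(-6, -1), -2), -22))) = Add(49266, Mul(-1, Mul(Mul(Pow(Add(16, -6), Rational(1, 2)), -2), -22))) = Add(49266, Mul(-1, Mul(Mul(Pow(10, Rational(1, 2)), -2), -22))) = Add(49266, Mul(-1, Mul(Mul(-2, Pow(10, Rational(1, 2))), -22))) = Add(49266, Mul(-1, Mul(44, Pow(10, Rational(1, 2))))) = Add(49266, Mul(-44, Pow(10, Rational(1, 2))))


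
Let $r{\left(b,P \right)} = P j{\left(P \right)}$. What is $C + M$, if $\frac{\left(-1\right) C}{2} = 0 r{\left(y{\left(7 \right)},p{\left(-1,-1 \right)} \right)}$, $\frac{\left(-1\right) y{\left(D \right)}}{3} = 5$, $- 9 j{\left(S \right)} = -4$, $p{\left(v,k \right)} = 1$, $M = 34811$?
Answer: $34811$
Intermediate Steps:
$j{\left(S \right)} = \frac{4}{9}$ ($j{\left(S \right)} = \left(- \frac{1}{9}\right) \left(-4\right) = \frac{4}{9}$)
$y{\left(D \right)} = -15$ ($y{\left(D \right)} = \left(-3\right) 5 = -15$)
$r{\left(b,P \right)} = \frac{4 P}{9}$ ($r{\left(b,P \right)} = P \frac{4}{9} = \frac{4 P}{9}$)
$C = 0$ ($C = - 2 \cdot 0 \cdot \frac{4}{9} \cdot 1 = - 2 \cdot 0 \cdot \frac{4}{9} = \left(-2\right) 0 = 0$)
$C + M = 0 + 34811 = 34811$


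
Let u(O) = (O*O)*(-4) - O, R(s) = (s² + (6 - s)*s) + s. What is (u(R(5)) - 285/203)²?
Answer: 1004184368100/41209 ≈ 2.4368e+7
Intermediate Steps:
R(s) = s + s² + s*(6 - s) (R(s) = (s² + s*(6 - s)) + s = s + s² + s*(6 - s))
u(O) = -O - 4*O² (u(O) = O²*(-4) - O = -4*O² - O = -O - 4*O²)
(u(R(5)) - 285/203)² = (-7*5*(1 + 4*(7*5)) - 285/203)² = (-1*35*(1 + 4*35) - 285*1/203)² = (-1*35*(1 + 140) - 285/203)² = (-1*35*141 - 285/203)² = (-4935 - 285/203)² = (-1002090/203)² = 1004184368100/41209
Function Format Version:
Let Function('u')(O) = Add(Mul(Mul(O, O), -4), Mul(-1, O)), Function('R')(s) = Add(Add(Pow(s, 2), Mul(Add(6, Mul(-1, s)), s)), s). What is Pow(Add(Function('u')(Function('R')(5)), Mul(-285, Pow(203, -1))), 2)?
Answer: Rational(1004184368100, 41209) ≈ 2.4368e+7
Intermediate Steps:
Function('R')(s) = Add(s, Pow(s, 2), Mul(s, Add(6, Mul(-1, s)))) (Function('R')(s) = Add(Add(Pow(s, 2), Mul(s, Add(6, Mul(-1, s)))), s) = Add(s, Pow(s, 2), Mul(s, Add(6, Mul(-1, s)))))
Function('u')(O) = Add(Mul(-1, O), Mul(-4, Pow(O, 2))) (Function('u')(O) = Add(Mul(Pow(O, 2), -4), Mul(-1, O)) = Add(Mul(-4, Pow(O, 2)), Mul(-1, O)) = Add(Mul(-1, O), Mul(-4, Pow(O, 2))))
Pow(Add(Function('u')(Function('R')(5)), Mul(-285, Pow(203, -1))), 2) = Pow(Add(Mul(-1, Mul(7, 5), Add(1, Mul(4, Mul(7, 5)))), Mul(-285, Pow(203, -1))), 2) = Pow(Add(Mul(-1, 35, Add(1, Mul(4, 35))), Mul(-285, Rational(1, 203))), 2) = Pow(Add(Mul(-1, 35, Add(1, 140)), Rational(-285, 203)), 2) = Pow(Add(Mul(-1, 35, 141), Rational(-285, 203)), 2) = Pow(Add(-4935, Rational(-285, 203)), 2) = Pow(Rational(-1002090, 203), 2) = Rational(1004184368100, 41209)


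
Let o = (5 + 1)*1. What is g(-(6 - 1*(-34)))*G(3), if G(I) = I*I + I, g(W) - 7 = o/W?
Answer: 411/5 ≈ 82.200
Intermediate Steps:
o = 6 (o = 6*1 = 6)
g(W) = 7 + 6/W
G(I) = I + I² (G(I) = I² + I = I + I²)
g(-(6 - 1*(-34)))*G(3) = (7 + 6/((-(6 - 1*(-34)))))*(3*(1 + 3)) = (7 + 6/((-(6 + 34))))*(3*4) = (7 + 6/((-1*40)))*12 = (7 + 6/(-40))*12 = (7 + 6*(-1/40))*12 = (7 - 3/20)*12 = (137/20)*12 = 411/5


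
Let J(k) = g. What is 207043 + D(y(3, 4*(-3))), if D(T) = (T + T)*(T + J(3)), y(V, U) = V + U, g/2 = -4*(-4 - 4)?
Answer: 206053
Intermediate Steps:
g = 64 (g = 2*(-4*(-4 - 4)) = 2*(-4*(-8)) = 2*32 = 64)
J(k) = 64
y(V, U) = U + V
D(T) = 2*T*(64 + T) (D(T) = (T + T)*(T + 64) = (2*T)*(64 + T) = 2*T*(64 + T))
207043 + D(y(3, 4*(-3))) = 207043 + 2*(4*(-3) + 3)*(64 + (4*(-3) + 3)) = 207043 + 2*(-12 + 3)*(64 + (-12 + 3)) = 207043 + 2*(-9)*(64 - 9) = 207043 + 2*(-9)*55 = 207043 - 990 = 206053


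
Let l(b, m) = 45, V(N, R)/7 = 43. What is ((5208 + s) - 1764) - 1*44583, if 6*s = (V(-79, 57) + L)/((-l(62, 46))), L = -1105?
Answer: -1851121/45 ≈ -41136.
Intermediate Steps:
V(N, R) = 301 (V(N, R) = 7*43 = 301)
s = 134/45 (s = ((301 - 1105)/((-1*45)))/6 = (-804/(-45))/6 = (-804*(-1/45))/6 = (⅙)*(268/15) = 134/45 ≈ 2.9778)
((5208 + s) - 1764) - 1*44583 = ((5208 + 134/45) - 1764) - 1*44583 = (234494/45 - 1764) - 44583 = 155114/45 - 44583 = -1851121/45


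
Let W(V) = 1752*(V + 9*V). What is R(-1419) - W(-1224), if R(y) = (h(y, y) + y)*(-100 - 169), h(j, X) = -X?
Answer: 21444480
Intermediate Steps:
R(y) = 0 (R(y) = (-y + y)*(-100 - 169) = 0*(-269) = 0)
W(V) = 17520*V (W(V) = 1752*(10*V) = 17520*V)
R(-1419) - W(-1224) = 0 - 17520*(-1224) = 0 - 1*(-21444480) = 0 + 21444480 = 21444480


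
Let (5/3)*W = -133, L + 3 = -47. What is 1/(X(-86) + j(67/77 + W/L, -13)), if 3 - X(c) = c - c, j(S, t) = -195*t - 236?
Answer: 1/2302 ≈ 0.00043440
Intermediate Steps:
L = -50 (L = -3 - 47 = -50)
W = -399/5 (W = (⅗)*(-133) = -399/5 ≈ -79.800)
j(S, t) = -236 - 195*t
X(c) = 3 (X(c) = 3 - (c - c) = 3 - 1*0 = 3 + 0 = 3)
1/(X(-86) + j(67/77 + W/L, -13)) = 1/(3 + (-236 - 195*(-13))) = 1/(3 + (-236 + 2535)) = 1/(3 + 2299) = 1/2302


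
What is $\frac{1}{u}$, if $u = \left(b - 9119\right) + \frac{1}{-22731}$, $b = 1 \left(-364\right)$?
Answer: $- \frac{22731}{215558074} \approx -0.00010545$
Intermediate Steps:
$b = -364$
$u = - \frac{215558074}{22731}$ ($u = \left(-364 - 9119\right) + \frac{1}{-22731} = -9483 - \frac{1}{22731} = - \frac{215558074}{22731} \approx -9483.0$)
$\frac{1}{u} = \frac{1}{- \frac{215558074}{22731}} = - \frac{22731}{215558074}$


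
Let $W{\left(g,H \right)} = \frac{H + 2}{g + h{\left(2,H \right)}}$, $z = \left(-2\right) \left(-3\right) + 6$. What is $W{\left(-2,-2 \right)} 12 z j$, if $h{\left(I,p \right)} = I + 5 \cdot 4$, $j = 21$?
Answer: $0$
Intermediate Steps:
$z = 12$ ($z = 6 + 6 = 12$)
$h{\left(I,p \right)} = 20 + I$ ($h{\left(I,p \right)} = I + 20 = 20 + I$)
$W{\left(g,H \right)} = \frac{2 + H}{22 + g}$ ($W{\left(g,H \right)} = \frac{H + 2}{g + \left(20 + 2\right)} = \frac{2 + H}{g + 22} = \frac{2 + H}{22 + g}$)
$W{\left(-2,-2 \right)} 12 z j = \frac{2 - 2}{22 - 2} \cdot 12 \cdot 12 \cdot 21 = \frac{1}{20} \cdot 0 \cdot 144 \cdot 21 = 0 \cdot 144 \cdot 21 = 0 \cdot 21 = 0$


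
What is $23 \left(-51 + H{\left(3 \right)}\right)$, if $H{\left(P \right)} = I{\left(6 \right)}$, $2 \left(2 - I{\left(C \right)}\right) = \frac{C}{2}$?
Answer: $- \frac{2323}{2} \approx -1161.5$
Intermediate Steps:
$I{\left(C \right)} = 2 - \frac{C}{4}$ ($I{\left(C \right)} = 2 - \frac{C \frac{1}{2}}{2} = 2 - \frac{\frac{1}{2} C}{2} = 2 - \frac{C}{4}$)
$H{\left(P \right)} = \frac{1}{2}$ ($H{\left(P \right)} = 2 - \frac{3}{2} = \frac{1}{2}$)
$23 \left(-51 + H{\left(3 \right)}\right) = 23 \left(-51 + \frac{1}{2}\right) = 23 \left(- \frac{101}{2}\right) = - \frac{2323}{2}$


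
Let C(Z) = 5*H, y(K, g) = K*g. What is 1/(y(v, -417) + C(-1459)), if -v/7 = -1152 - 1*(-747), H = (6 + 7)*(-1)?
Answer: -1/1182260 ≈ -8.4584e-7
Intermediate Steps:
H = -13 (H = 13*(-1) = -13)
v = 2835 (v = -7*(-1152 - 1*(-747)) = -7*(-1152 + 747) = -7*(-405) = 2835)
C(Z) = -65 (C(Z) = 5*(-13) = -65)
1/(y(v, -417) + C(-1459)) = 1/(2835*(-417) - 65) = 1/(-1182195 - 65) = 1/(-1182260) = -1/1182260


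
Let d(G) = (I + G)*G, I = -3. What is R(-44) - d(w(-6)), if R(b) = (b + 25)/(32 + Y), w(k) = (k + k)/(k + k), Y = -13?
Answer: 1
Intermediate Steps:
w(k) = 1 (w(k) = (2*k)/((2*k)) = (2*k)*(1/(2*k)) = 1)
d(G) = G*(-3 + G) (d(G) = (-3 + G)*G = G*(-3 + G))
R(b) = 25/19 + b/19 (R(b) = (b + 25)/(32 - 13) = (25 + b)/19 = (25 + b)*(1/19) = 25/19 + b/19)
R(-44) - d(w(-6)) = (25/19 + (1/19)*(-44)) - (-3 + 1) = (25/19 - 44/19) - (-2) = -1 - 1*(-2) = -1 + 2 = 1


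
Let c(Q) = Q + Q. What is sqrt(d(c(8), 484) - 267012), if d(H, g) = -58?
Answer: I*sqrt(267070) ≈ 516.79*I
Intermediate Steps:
c(Q) = 2*Q
sqrt(d(c(8), 484) - 267012) = sqrt(-58 - 267012) = sqrt(-267070) = I*sqrt(267070)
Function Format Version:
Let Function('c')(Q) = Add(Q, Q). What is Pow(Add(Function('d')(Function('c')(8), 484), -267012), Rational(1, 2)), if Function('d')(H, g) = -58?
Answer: Mul(I, Pow(267070, Rational(1, 2))) ≈ Mul(516.79, I)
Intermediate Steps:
Function('c')(Q) = Mul(2, Q)
Pow(Add(Function('d')(Function('c')(8), 484), -267012), Rational(1, 2)) = Pow(Add(-58, -267012), Rational(1, 2)) = Pow(-267070, Rational(1, 2)) = Mul(I, Pow(267070, Rational(1, 2)))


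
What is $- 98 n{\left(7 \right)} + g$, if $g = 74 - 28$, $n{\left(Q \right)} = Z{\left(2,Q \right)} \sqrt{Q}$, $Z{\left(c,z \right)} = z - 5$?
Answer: $46 - 196 \sqrt{7} \approx -472.57$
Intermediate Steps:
$Z{\left(c,z \right)} = -5 + z$
$n{\left(Q \right)} = \sqrt{Q} \left(-5 + Q\right)$ ($n{\left(Q \right)} = \left(-5 + Q\right) \sqrt{Q} = \sqrt{Q} \left(-5 + Q\right)$)
$g = 46$
$- 98 n{\left(7 \right)} + g = - 98 \sqrt{7} \left(-5 + 7\right) + 46 = - 98 \sqrt{7} \cdot 2 + 46 = - 98 \cdot 2 \sqrt{7} + 46 = - 196 \sqrt{7} + 46 = 46 - 196 \sqrt{7}$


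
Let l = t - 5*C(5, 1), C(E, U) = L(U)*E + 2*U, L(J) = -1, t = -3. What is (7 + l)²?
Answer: 361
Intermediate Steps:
C(E, U) = -E + 2*U
l = 12 (l = -3 - 5*(-1*5 + 2*1) = -3 - 5*(-5 + 2) = -3 - 5*(-3) = -3 + 15 = 12)
(7 + l)² = (7 + 12)² = 19² = 361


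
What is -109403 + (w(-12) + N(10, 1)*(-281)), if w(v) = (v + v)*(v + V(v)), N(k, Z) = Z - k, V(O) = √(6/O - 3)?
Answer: -106586 - 12*I*√14 ≈ -1.0659e+5 - 44.9*I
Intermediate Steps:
V(O) = √(-3 + 6/O)
w(v) = 2*v*(v + √(-3 + 6/v)) (w(v) = (v + v)*(v + √(-3 + 6/v)) = (2*v)*(v + √(-3 + 6/v)) = 2*v*(v + √(-3 + 6/v)))
-109403 + (w(-12) + N(10, 1)*(-281)) = -109403 + (2*(-12)*(-12 + √3*√((2 - 1*(-12))/(-12))) + (1 - 1*10)*(-281)) = -109403 + (2*(-12)*(-12 + √3*√(-(2 + 12)/12)) + (1 - 10)*(-281)) = -109403 + (2*(-12)*(-12 + √3*√(-1/12*14)) - 9*(-281)) = -109403 + (2*(-12)*(-12 + √3*√(-7/6)) + 2529) = -109403 + (2*(-12)*(-12 + √3*(I*√42/6)) + 2529) = -109403 + (2*(-12)*(-12 + I*√14/2) + 2529) = -109403 + ((288 - 12*I*√14) + 2529) = -109403 + (2817 - 12*I*√14) = -106586 - 12*I*√14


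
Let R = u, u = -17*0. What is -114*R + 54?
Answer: 54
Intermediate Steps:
u = 0
R = 0
-114*R + 54 = -114*0 + 54 = 0 + 54 = 54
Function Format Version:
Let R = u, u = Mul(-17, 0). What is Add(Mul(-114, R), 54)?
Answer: 54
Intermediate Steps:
u = 0
R = 0
Add(Mul(-114, R), 54) = Add(Mul(-114, 0), 54) = Add(0, 54) = 54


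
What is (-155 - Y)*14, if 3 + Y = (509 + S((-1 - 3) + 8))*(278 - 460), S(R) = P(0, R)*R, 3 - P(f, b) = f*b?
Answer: 1325380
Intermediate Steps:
P(f, b) = 3 - b*f (P(f, b) = 3 - f*b = 3 - b*f)
S(R) = 3*R (S(R) = (3 - 1*R*0)*R = (3 + 0)*R = 3*R)
Y = -94825 (Y = -3 + (509 + 3*((-1 - 3) + 8))*(278 - 460) = -3 + (509 + 3*(-4 + 8))*(-182) = -3 + (509 + 3*4)*(-182) = -3 + (509 + 12)*(-182) = -3 + 521*(-182) = -3 - 94822 = -94825)
(-155 - Y)*14 = (-155 - 1*(-94825))*14 = (-155 + 94825)*14 = 94670*14 = 1325380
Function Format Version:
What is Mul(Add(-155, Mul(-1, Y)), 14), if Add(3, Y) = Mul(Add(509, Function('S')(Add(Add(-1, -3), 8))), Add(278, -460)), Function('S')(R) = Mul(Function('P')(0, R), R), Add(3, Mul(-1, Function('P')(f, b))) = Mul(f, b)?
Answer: 1325380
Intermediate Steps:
Function('P')(f, b) = Add(3, Mul(-1, b, f)) (Function('P')(f, b) = Add(3, Mul(-1, Mul(f, b))) = Add(3, Mul(-1, Mul(b, f))) = Add(3, Mul(-1, b, f)))
Function('S')(R) = Mul(3, R) (Function('S')(R) = Mul(Add(3, Mul(-1, R, 0)), R) = Mul(Add(3, 0), R) = Mul(3, R))
Y = -94825 (Y = Add(-3, Mul(Add(509, Mul(3, Add(Add(-1, -3), 8))), Add(278, -460))) = Add(-3, Mul(Add(509, Mul(3, Add(-4, 8))), -182)) = Add(-3, Mul(Add(509, Mul(3, 4)), -182)) = Add(-3, Mul(Add(509, 12), -182)) = Add(-3, Mul(521, -182)) = Add(-3, -94822) = -94825)
Mul(Add(-155, Mul(-1, Y)), 14) = Mul(Add(-155, Mul(-1, -94825)), 14) = Mul(Add(-155, 94825), 14) = Mul(94670, 14) = 1325380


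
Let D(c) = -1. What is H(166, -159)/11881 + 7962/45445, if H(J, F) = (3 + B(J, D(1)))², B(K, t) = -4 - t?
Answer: 7962/45445 ≈ 0.17520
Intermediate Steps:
H(J, F) = 0 (H(J, F) = (3 + (-4 - 1*(-1)))² = (3 + (-4 + 1))² = (3 - 3)² = 0² = 0)
H(166, -159)/11881 + 7962/45445 = 0/11881 + 7962/45445 = 0*(1/11881) + 7962*(1/45445) = 0 + 7962/45445 = 7962/45445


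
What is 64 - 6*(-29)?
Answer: 238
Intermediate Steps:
64 - 6*(-29) = 64 + 174 = 238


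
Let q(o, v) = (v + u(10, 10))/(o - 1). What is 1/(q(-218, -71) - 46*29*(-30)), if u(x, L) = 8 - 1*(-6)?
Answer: 73/2921479 ≈ 2.4987e-5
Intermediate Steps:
u(x, L) = 14 (u(x, L) = 8 + 6 = 14)
q(o, v) = (14 + v)/(-1 + o) (q(o, v) = (v + 14)/(o - 1) = (14 + v)/(-1 + o))
1/(q(-218, -71) - 46*29*(-30)) = 1/((14 - 71)/(-1 - 218) - 46*29*(-30)) = 1/(-57/(-219) - 1334*(-30)) = 1/(-1/219*(-57) + 40020) = 1/(19/73 + 40020) = 1/(2921479/73) = 73/2921479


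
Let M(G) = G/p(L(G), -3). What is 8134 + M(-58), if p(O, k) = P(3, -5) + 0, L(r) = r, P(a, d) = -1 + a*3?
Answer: 32507/4 ≈ 8126.8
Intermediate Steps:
P(a, d) = -1 + 3*a
p(O, k) = 8 (p(O, k) = (-1 + 3*3) + 0 = (-1 + 9) + 0 = 8 + 0 = 8)
M(G) = G/8
8134 + M(-58) = 8134 + (⅛)*(-58) = 8134 - 29/4 = 32507/4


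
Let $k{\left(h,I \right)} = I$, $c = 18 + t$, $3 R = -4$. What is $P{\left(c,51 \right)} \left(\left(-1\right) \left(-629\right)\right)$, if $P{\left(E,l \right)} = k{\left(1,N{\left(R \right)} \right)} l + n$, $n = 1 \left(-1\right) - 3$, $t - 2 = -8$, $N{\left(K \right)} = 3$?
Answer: $93721$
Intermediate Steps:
$R = - \frac{4}{3}$ ($R = \frac{1}{3} \left(-4\right) = - \frac{4}{3} \approx -1.3333$)
$t = -6$ ($t = 2 - 8 = -6$)
$c = 12$ ($c = 18 - 6 = 12$)
$n = -4$ ($n = -1 - 3 = -4$)
$P{\left(E,l \right)} = -4 + 3 l$ ($P{\left(E,l \right)} = 3 l - 4 = -4 + 3 l$)
$P{\left(c,51 \right)} \left(\left(-1\right) \left(-629\right)\right) = \left(-4 + 3 \cdot 51\right) \left(\left(-1\right) \left(-629\right)\right) = \left(-4 + 153\right) 629 = 149 \cdot 629 = 93721$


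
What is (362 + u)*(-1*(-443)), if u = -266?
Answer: 42528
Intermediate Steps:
(362 + u)*(-1*(-443)) = (362 - 266)*(-1*(-443)) = 96*443 = 42528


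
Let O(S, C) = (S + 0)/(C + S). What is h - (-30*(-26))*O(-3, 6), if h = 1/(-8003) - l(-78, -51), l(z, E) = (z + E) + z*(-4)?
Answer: 4777790/8003 ≈ 597.00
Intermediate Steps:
O(S, C) = S/(C + S)
l(z, E) = E - 3*z (l(z, E) = (E + z) - 4*z = E - 3*z)
h = -1464550/8003 (h = 1/(-8003) - (-51 - 3*(-78)) = -1/8003 - (-51 + 234) = -1/8003 - 1*183 = -1/8003 - 183 = -1464550/8003 ≈ -183.00)
h - (-30*(-26))*O(-3, 6) = -1464550/8003 - (-30*(-26))*(-3/(6 - 3)) = -1464550/8003 - 780*(-3/3) = -1464550/8003 - 780*(-3*⅓) = -1464550/8003 - 780*(-1) = -1464550/8003 - 1*(-780) = -1464550/8003 + 780 = 4777790/8003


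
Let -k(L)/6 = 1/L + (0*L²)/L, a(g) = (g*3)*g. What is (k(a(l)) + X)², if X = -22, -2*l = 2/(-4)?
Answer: 2916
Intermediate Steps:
l = ¼ (l = -1/(-4) = -(-1)/4 = -½*(-½) = ¼ ≈ 0.25000)
a(g) = 3*g² (a(g) = (3*g)*g = 3*g²)
k(L) = -6/L (k(L) = -6*(1/L + (0*L²)/L) = -6*(1/L + 0/L) = -6*(1/L + 0) = -6/L)
(k(a(l)) + X)² = (-6/(3*(¼)²) - 22)² = (-6/(3*(1/16)) - 22)² = (-6/3/16 - 22)² = (-6*16/3 - 22)² = (-32 - 22)² = (-54)² = 2916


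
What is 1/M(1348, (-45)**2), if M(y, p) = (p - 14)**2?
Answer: 1/4044121 ≈ 2.4727e-7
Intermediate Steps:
M(y, p) = (-14 + p)**2
1/M(1348, (-45)**2) = 1/((-14 + (-45)**2)**2) = 1/((-14 + 2025)**2) = 1/(2011**2) = 1/4044121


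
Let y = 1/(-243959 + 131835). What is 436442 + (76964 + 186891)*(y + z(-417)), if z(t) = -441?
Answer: -12997819447867/112124 ≈ -1.1592e+8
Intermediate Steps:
y = -1/112124 (y = 1/(-112124) = -1/112124 ≈ -8.9187e-6)
436442 + (76964 + 186891)*(y + z(-417)) = 436442 + (76964 + 186891)*(-1/112124 - 441) = 436442 + 263855*(-49446685/112124) = 436442 - 13046755070675/112124 = -12997819447867/112124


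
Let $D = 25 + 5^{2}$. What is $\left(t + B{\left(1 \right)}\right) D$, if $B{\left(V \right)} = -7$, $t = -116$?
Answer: $-6150$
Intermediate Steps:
$D = 50$ ($D = 25 + 25 = 50$)
$\left(t + B{\left(1 \right)}\right) D = \left(-116 - 7\right) 50 = \left(-123\right) 50 = -6150$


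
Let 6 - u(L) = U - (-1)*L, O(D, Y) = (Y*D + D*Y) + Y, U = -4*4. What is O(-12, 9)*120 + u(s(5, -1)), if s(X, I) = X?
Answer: -24823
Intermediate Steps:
U = -16
O(D, Y) = Y + 2*D*Y (O(D, Y) = (D*Y + D*Y) + Y = 2*D*Y + Y = Y + 2*D*Y)
u(L) = 22 - L (u(L) = 6 - (-16 - (-1)*L) = 6 - (-16 + L) = 6 + (16 - L) = 22 - L)
O(-12, 9)*120 + u(s(5, -1)) = (9*(1 + 2*(-12)))*120 + (22 - 1*5) = (9*(1 - 24))*120 + (22 - 5) = (9*(-23))*120 + 17 = -207*120 + 17 = -24840 + 17 = -24823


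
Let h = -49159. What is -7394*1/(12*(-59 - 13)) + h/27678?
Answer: 13514813/1992816 ≈ 6.7818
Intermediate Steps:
-7394*1/(12*(-59 - 13)) + h/27678 = -7394*1/(12*(-59 - 13)) - 49159/27678 = -7394/((-72*12)) - 49159*1/27678 = -7394/(-864) - 49159/27678 = -7394*(-1/864) - 49159/27678 = 3697/432 - 49159/27678 = 13514813/1992816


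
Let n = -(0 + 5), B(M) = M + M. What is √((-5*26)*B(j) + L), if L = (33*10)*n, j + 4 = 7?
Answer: 9*I*√30 ≈ 49.295*I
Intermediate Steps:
j = 3 (j = -4 + 7 = 3)
B(M) = 2*M
n = -5 (n = -1*5 = -5)
L = -1650 (L = (33*10)*(-5) = 330*(-5) = -1650)
√((-5*26)*B(j) + L) = √((-5*26)*(2*3) - 1650) = √(-130*6 - 1650) = √(-780 - 1650) = √(-2430) = 9*I*√30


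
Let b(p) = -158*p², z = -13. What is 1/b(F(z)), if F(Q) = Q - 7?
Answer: -1/63200 ≈ -1.5823e-5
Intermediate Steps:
F(Q) = -7 + Q
1/b(F(z)) = 1/(-158*(-7 - 13)²) = 1/(-158*(-20)²) = 1/(-158*400) = 1/(-63200) = -1/63200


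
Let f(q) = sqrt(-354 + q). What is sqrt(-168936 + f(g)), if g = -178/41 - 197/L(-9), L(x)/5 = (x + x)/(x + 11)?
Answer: sqrt(-63895818600 + 615*I*sqrt(133877915))/615 ≈ 0.022887 + 411.02*I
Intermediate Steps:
L(x) = 10*x/(11 + x) (L(x) = 5*((x + x)/(x + 11)) = 5*((2*x)/(11 + x)) = 5*(2*x/(11 + x)) = 10*x/(11 + x))
g = 67/1845 (g = -178/41 - 197/(10*(-9)/(11 - 9)) = -178*1/41 - 197/(10*(-9)/2) = -178/41 - 197/(10*(-9)*(1/2)) = -178/41 - 197/(-45) = -178/41 - 197*(-1/45) = -178/41 + 197/45 = 67/1845 ≈ 0.036314)
sqrt(-168936 + f(g)) = sqrt(-168936 + sqrt(-354 + 67/1845)) = sqrt(-168936 + sqrt(-653063/1845)) = sqrt(-168936 + I*sqrt(133877915)/615)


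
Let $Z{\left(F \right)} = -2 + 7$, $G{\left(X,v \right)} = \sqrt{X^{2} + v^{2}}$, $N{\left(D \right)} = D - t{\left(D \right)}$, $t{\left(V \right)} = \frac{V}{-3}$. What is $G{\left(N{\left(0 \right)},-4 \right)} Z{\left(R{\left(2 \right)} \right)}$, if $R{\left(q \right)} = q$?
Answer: $20$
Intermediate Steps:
$t{\left(V \right)} = - \frac{V}{3}$ ($t{\left(V \right)} = V \left(- \frac{1}{3}\right) = - \frac{V}{3}$)
$N{\left(D \right)} = \frac{4 D}{3}$ ($N{\left(D \right)} = D - - \frac{D}{3} = D + \frac{D}{3} = \frac{4 D}{3}$)
$Z{\left(F \right)} = 5$
$G{\left(N{\left(0 \right)},-4 \right)} Z{\left(R{\left(2 \right)} \right)} = \sqrt{\left(\frac{4}{3} \cdot 0\right)^{2} + \left(-4\right)^{2}} \cdot 5 = \sqrt{0^{2} + 16} \cdot 5 = \sqrt{0 + 16} \cdot 5 = \sqrt{16} \cdot 5 = 4 \cdot 5 = 20$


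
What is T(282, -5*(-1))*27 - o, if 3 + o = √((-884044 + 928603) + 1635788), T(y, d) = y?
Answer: 7617 - √1680347 ≈ 6320.7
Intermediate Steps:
o = -3 + √1680347 (o = -3 + √((-884044 + 928603) + 1635788) = -3 + √(44559 + 1635788) = -3 + √1680347 ≈ 1293.3)
T(282, -5*(-1))*27 - o = 282*27 - (-3 + √1680347) = 7614 + (3 - √1680347) = 7617 - √1680347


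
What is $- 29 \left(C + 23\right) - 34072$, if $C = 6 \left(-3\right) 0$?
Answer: $-34739$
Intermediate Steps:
$C = 0$ ($C = \left(-18\right) 0 = 0$)
$- 29 \left(C + 23\right) - 34072 = - 29 \left(0 + 23\right) - 34072 = \left(-29\right) 23 - 34072 = -667 - 34072 = -34739$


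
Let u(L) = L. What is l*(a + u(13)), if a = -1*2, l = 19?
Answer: 209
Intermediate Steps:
a = -2
l*(a + u(13)) = 19*(-2 + 13) = 19*11 = 209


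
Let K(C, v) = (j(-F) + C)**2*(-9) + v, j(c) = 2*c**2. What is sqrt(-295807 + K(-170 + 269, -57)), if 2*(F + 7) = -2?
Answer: 5*I*sqrt(30385) ≈ 871.56*I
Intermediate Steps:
F = -8 (F = -7 + (1/2)*(-2) = -7 - 1 = -8)
K(C, v) = v - 9*(128 + C)**2 (K(C, v) = (2*(-1*(-8))**2 + C)**2*(-9) + v = (2*8**2 + C)**2*(-9) + v = (2*64 + C)**2*(-9) + v = (128 + C)**2*(-9) + v = -9*(128 + C)**2 + v = v - 9*(128 + C)**2)
sqrt(-295807 + K(-170 + 269, -57)) = sqrt(-295807 + (-57 - 9*(128 + (-170 + 269))**2)) = sqrt(-295807 + (-57 - 9*(128 + 99)**2)) = sqrt(-295807 + (-57 - 9*227**2)) = sqrt(-295807 + (-57 - 9*51529)) = sqrt(-295807 + (-57 - 463761)) = sqrt(-295807 - 463818) = sqrt(-759625) = 5*I*sqrt(30385)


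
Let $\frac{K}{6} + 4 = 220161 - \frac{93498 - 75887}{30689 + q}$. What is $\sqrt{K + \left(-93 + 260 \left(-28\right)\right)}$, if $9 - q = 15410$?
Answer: $\frac{\sqrt{43510430613}}{182} \approx 1146.1$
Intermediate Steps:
$q = -15401$ ($q = 9 - 15410 = -15401$)
$K = \frac{3365742605}{2548}$ ($K = -24 + 6 \left(220161 - \frac{93498 - 75887}{30689 - 15401}\right) = -24 + 6 \left(220161 - \frac{17611}{15288}\right) = -24 + 6 \cdot \frac{3365803757}{15288} = -24 + \frac{3365803757}{2548} = \frac{3365742605}{2548} \approx 1.3209 \cdot 10^{6}$)
$\sqrt{K + \left(-93 + 260 \left(-28\right)\right)} = \sqrt{\frac{3365742605}{2548} + \left(-93 + 260 \left(-28\right)\right)} = \sqrt{\frac{3365742605}{2548} - 7373} = \sqrt{\frac{3346956201}{2548}} = \frac{\sqrt{43510430613}}{182}$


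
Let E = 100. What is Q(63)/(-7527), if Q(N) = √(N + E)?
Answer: -√163/7527 ≈ -0.0016962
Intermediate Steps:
Q(N) = √(100 + N) (Q(N) = √(N + 100) = √(100 + N))
Q(63)/(-7527) = √(100 + 63)/(-7527) = √163*(-1/7527) = -√163/7527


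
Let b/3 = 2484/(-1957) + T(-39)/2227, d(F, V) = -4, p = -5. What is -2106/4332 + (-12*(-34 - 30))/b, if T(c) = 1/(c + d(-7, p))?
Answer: -34721800497095/171743786882 ≈ -202.17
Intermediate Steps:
T(c) = 1/(-4 + c) (T(c) = 1/(c - 4) = 1/(-4 + c))
b = -713616843/187404277 (b = 3*(2484/(-1957) + 1/(-4 - 39*2227)) = 3*(2484*(-1/1957) + (1/2227)/(-43)) = 3*(-2484/1957 - 1/43*1/2227) = 3*(-2484/1957 - 1/95761) = 3*(-237872281/187404277) = -713616843/187404277 ≈ -3.8079)
-2106/4332 + (-12*(-34 - 30))/b = -2106/4332 + (-12*(-34 - 30))/(-713616843/187404277) = -2106*1/4332 - 12*(-64)*(-187404277/713616843) = -351/722 + 768*(-187404277/713616843) = -351/722 - 47975494912/237872281 = -34721800497095/171743786882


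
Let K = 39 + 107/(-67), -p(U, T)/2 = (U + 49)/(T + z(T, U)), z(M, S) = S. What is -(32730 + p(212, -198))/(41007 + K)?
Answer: -15332883/19249825 ≈ -0.79652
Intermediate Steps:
p(U, T) = -2*(49 + U)/(T + U) (p(U, T) = -2*(U + 49)/(T + U) = -2*(49 + U)/(T + U))
K = 2506/67 (K = 39 + 107*(-1/67) = 39 - 107/67 = 2506/67 ≈ 37.403)
-(32730 + p(212, -198))/(41007 + K) = -(32730 + 2*(-49 - 1*212)/(-198 + 212))/(41007 + 2506/67) = -(32730 + 2*(-49 - 212)/14)/2749975/67 = -(32730 + 2*(1/14)*(-261))*67/2749975 = -(32730 - 261/7)*67/2749975 = -228849*67/(7*2749975) = -1*15332883/19249825 = -15332883/19249825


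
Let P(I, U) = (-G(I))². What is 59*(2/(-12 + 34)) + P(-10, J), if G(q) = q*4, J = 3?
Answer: 17659/11 ≈ 1605.4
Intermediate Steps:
G(q) = 4*q
P(I, U) = 16*I² (P(I, U) = (-4*I)² = 16*I²)
59*(2/(-12 + 34)) + P(-10, J) = 59*(2/(-12 + 34)) + 16*(-10)² = 59*(2/22) + 16*100 = 59*(2*(1/22)) + 1600 = 59*(1/11) + 1600 = 59/11 + 1600 = 17659/11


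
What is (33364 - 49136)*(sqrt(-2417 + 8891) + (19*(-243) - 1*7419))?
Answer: 189831792 - 15772*sqrt(6474) ≈ 1.8856e+8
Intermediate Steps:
(33364 - 49136)*(sqrt(-2417 + 8891) + (19*(-243) - 1*7419)) = -15772*(sqrt(6474) + (-4617 - 7419)) = -15772*(sqrt(6474) - 12036) = -15772*(-12036 + sqrt(6474)) = 189831792 - 15772*sqrt(6474)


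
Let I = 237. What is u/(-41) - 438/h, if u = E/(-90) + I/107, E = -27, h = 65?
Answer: -775599/114062 ≈ -6.7998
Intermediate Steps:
u = 2691/1070 (u = -27/(-90) + 237/107 = -27*(-1/90) + 237*(1/107) = 3/10 + 237/107 = 2691/1070 ≈ 2.5150)
u/(-41) - 438/h = (2691/1070)/(-41) - 438/65 = (2691/1070)*(-1/41) - 438*1/65 = -2691/43870 - 438/65 = -775599/114062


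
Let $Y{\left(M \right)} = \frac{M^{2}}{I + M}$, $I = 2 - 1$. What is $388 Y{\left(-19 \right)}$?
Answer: $- \frac{70034}{9} \approx -7781.6$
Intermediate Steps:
$I = 1$
$Y{\left(M \right)} = \frac{M^{2}}{1 + M}$
$388 Y{\left(-19 \right)} = 388 \frac{\left(-19\right)^{2}}{1 - 19} = 388 \frac{361}{-18} = 388 \cdot 361 \left(- \frac{1}{18}\right) = 388 \left(- \frac{361}{18}\right) = - \frac{70034}{9}$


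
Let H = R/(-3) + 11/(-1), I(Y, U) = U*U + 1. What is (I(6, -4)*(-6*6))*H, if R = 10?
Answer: 8772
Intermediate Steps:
I(Y, U) = 1 + U² (I(Y, U) = U² + 1 = 1 + U²)
H = -43/3 (H = 10/(-3) + 11/(-1) = 10*(-⅓) + 11*(-1) = -10/3 - 11 = -43/3 ≈ -14.333)
(I(6, -4)*(-6*6))*H = ((1 + (-4)²)*(-6*6))*(-43/3) = ((1 + 16)*(-36))*(-43/3) = (17*(-36))*(-43/3) = -612*(-43/3) = 8772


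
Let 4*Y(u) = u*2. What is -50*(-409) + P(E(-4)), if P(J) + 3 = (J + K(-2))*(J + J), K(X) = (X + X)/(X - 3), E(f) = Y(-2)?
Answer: 102237/5 ≈ 20447.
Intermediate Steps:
Y(u) = u/2 (Y(u) = (u*2)/4 = (2*u)/4 = u/2)
E(f) = -1 (E(f) = (1/2)*(-2) = -1)
K(X) = 2*X/(-3 + X) (K(X) = (2*X)/(-3 + X) = 2*X/(-3 + X))
P(J) = -3 + 2*J*(4/5 + J) (P(J) = -3 + (J + 2*(-2)/(-3 - 2))*(J + J) = -3 + (J + 2*(-2)/(-5))*(2*J) = -3 + (J + 2*(-2)*(-1/5))*(2*J) = -3 + (J + 4/5)*(2*J) = -3 + (4/5 + J)*(2*J) = -3 + 2*J*(4/5 + J))
-50*(-409) + P(E(-4)) = -50*(-409) + (-3 + 2*(-1)**2 + (8/5)*(-1)) = 20450 + (-3 + 2*1 - 8/5) = 20450 + (-3 + 2 - 8/5) = 20450 - 13/5 = 102237/5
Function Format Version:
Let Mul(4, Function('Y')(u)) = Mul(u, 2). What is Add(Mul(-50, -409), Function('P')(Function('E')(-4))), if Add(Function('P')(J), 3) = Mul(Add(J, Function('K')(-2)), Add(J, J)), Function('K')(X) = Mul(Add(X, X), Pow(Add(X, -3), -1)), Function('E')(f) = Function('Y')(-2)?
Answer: Rational(102237, 5) ≈ 20447.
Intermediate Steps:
Function('Y')(u) = Mul(Rational(1, 2), u) (Function('Y')(u) = Mul(Rational(1, 4), Mul(u, 2)) = Mul(Rational(1, 4), Mul(2, u)) = Mul(Rational(1, 2), u))
Function('E')(f) = -1 (Function('E')(f) = Mul(Rational(1, 2), -2) = -1)
Function('K')(X) = Mul(2, X, Pow(Add(-3, X), -1)) (Function('K')(X) = Mul(Mul(2, X), Pow(Add(-3, X), -1)) = Mul(2, X, Pow(Add(-3, X), -1)))
Function('P')(J) = Add(-3, Mul(2, J, Add(Rational(4, 5), J))) (Function('P')(J) = Add(-3, Mul(Add(J, Mul(2, -2, Pow(Add(-3, -2), -1))), Add(J, J))) = Add(-3, Mul(Add(J, Mul(2, -2, Pow(-5, -1))), Mul(2, J))) = Add(-3, Mul(Add(J, Mul(2, -2, Rational(-1, 5))), Mul(2, J))) = Add(-3, Mul(Add(J, Rational(4, 5)), Mul(2, J))) = Add(-3, Mul(Add(Rational(4, 5), J), Mul(2, J))) = Add(-3, Mul(2, J, Add(Rational(4, 5), J))))
Add(Mul(-50, -409), Function('P')(Function('E')(-4))) = Add(Mul(-50, -409), Add(-3, Mul(2, Pow(-1, 2)), Mul(Rational(8, 5), -1))) = Add(20450, Add(-3, Mul(2, 1), Rational(-8, 5))) = Add(20450, Add(-3, 2, Rational(-8, 5))) = Add(20450, Rational(-13, 5)) = Rational(102237, 5)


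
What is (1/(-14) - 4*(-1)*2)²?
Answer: 12321/196 ≈ 62.862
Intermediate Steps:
(1/(-14) - 4*(-1)*2)² = (-1/14 + 4*2)² = (-1/14 + 8)² = (111/14)² = 12321/196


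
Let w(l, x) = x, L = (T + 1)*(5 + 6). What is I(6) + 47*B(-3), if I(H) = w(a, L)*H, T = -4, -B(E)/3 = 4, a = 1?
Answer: -762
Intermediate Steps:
B(E) = -12 (B(E) = -3*4 = -12)
L = -33 (L = (-4 + 1)*(5 + 6) = -3*11 = -33)
I(H) = -33*H
I(6) + 47*B(-3) = -33*6 + 47*(-12) = -198 - 564 = -762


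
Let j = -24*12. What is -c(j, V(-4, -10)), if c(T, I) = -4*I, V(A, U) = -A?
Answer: 16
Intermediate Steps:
j = -288
-c(j, V(-4, -10)) = -(-4)*(-1*(-4)) = -(-4)*4 = -1*(-16) = 16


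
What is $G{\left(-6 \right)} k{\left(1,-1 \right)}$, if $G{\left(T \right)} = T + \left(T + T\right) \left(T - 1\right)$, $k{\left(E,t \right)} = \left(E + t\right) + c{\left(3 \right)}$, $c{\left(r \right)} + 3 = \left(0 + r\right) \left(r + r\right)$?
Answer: $1170$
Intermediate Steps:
$c{\left(r \right)} = -3 + 2 r^{2}$ ($c{\left(r \right)} = -3 + \left(0 + r\right) \left(r + r\right) = -3 + r 2 r = -3 + 2 r^{2}$)
$k{\left(E,t \right)} = 15 + E + t$ ($k{\left(E,t \right)} = \left(E + t\right) - \left(3 - 2 \cdot 3^{2}\right) = \left(E + t\right) + \left(-3 + 2 \cdot 9\right) = \left(E + t\right) + \left(-3 + 18\right) = \left(E + t\right) + 15 = 15 + E + t$)
$G{\left(T \right)} = T + 2 T \left(-1 + T\right)$
$G{\left(-6 \right)} k{\left(1,-1 \right)} = - 6 \left(-1 + 2 \left(-6\right)\right) \left(15 + 1 - 1\right) = - 6 \left(-1 - 12\right) 15 = \left(-6\right) \left(-13\right) 15 = 78 \cdot 15 = 1170$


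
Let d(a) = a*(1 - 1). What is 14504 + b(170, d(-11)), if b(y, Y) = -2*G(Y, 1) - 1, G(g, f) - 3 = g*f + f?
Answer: 14495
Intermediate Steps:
G(g, f) = 3 + f + f*g (G(g, f) = 3 + (g*f + f) = 3 + (f*g + f) = 3 + (f + f*g) = 3 + f + f*g)
d(a) = 0 (d(a) = a*0 = 0)
b(y, Y) = -9 - 2*Y (b(y, Y) = -2*(3 + 1 + 1*Y) - 1 = -2*(3 + 1 + Y) - 1 = -2*(4 + Y) - 1 = (-8 - 2*Y) - 1 = -9 - 2*Y)
14504 + b(170, d(-11)) = 14504 + (-9 - 2*0) = 14504 + (-9 + 0) = 14504 - 9 = 14495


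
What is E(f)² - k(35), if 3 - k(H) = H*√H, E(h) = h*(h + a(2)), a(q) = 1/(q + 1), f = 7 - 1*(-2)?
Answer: 7053 + 35*√35 ≈ 7260.1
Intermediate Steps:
f = 9 (f = 7 + 2 = 9)
a(q) = 1/(1 + q)
E(h) = h*(⅓ + h) (E(h) = h*(h + 1/(1 + 2)) = h*(h + 1/3) = h*(h + ⅓) = h*(⅓ + h))
k(H) = 3 - H^(3/2) (k(H) = 3 - H*√H = 3 - H^(3/2))
E(f)² - k(35) = (9*(⅓ + 9))² - (3 - 35^(3/2)) = (9*(28/3))² - (3 - 35*√35) = 84² - (3 - 35*√35) = 7056 + (-3 + 35*√35) = 7053 + 35*√35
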